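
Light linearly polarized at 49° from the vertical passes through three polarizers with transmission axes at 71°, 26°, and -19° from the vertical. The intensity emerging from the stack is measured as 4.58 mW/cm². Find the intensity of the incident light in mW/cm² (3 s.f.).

By Malus's law, I₁ = I₀ cos²(71° − 49°) = I₀ cos²(22°) = 0.8597 I₀.
I₂ = I₁ cos²(26° − 71°) = 0.8597 I₀ · cos²(45°) = 0.4298 I₀.
I₃ = I₂ cos²(-19° − 26°) = 0.4298 I₀ · cos²(45°) = 0.2149 I₀.
So 4.58 mW/cm² = 0.2149 I₀, giving I₀ = 4.58/0.2149 = 21.31 mW/cm².

I₀ ≈ 21.3 mW/cm²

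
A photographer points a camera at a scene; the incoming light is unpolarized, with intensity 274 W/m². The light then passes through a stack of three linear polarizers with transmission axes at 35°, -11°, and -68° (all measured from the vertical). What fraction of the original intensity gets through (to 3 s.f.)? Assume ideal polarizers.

I/I₀ ≈ 0.0716

Unpolarized light through the first polarizer → I₁ = 274 W/m²/2 = 137 W/m², polarized at 35°.
I₂ = I₁ · cos²(46°) = 137 · 0.4826 = 66.11 W/m².
I₃ = I₂ · cos²(57°) = 66.11 · 0.2966 = 19.61 W/m².
Transmitted fraction = 0.07157.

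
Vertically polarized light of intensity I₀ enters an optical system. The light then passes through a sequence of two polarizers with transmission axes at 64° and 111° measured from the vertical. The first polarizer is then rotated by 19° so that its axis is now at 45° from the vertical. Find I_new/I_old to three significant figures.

Before rotation:
By Malus's law, I₁ = I₀ cos²(64° − 0°) = I₀ cos²(64°) = 0.1922 I₀.
I₂ = I₁ cos²(111° − 64°) = 0.1922 I₀ · cos²(47°) = 0.08938 I₀.
After rotation:
I₁ = I₀ cos²(45° − 0°) = I₀ cos²(45°) = 0.5 I₀.
I₂ = I₁ cos²(111° − 45°) = 0.5 I₀ · cos²(66°) = 0.08272 I₀.
Ratio = 0.08272 / 0.08938 = 0.9254.

I_new/I_old ≈ 0.925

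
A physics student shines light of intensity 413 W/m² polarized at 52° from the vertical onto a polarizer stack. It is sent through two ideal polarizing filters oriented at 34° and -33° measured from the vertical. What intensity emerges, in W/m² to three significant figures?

I₁ = 413 W/m² · cos²(18°) = 373.6 W/m².
I₂ = I₁ · cos²(67°) = 373.6 · 0.1527 = 57.03 W/m².

I ≈ 57.0 W/m²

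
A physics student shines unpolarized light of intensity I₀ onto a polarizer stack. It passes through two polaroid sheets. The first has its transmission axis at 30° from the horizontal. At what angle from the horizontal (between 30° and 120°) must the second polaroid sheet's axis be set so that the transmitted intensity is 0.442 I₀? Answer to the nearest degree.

θ ≈ 50°

Unpolarized light through the first polarizer → I₁ = ½ I₀, now polarized at 30°.
Need I₂/I₀ = 0.442, so cos²(θ − 30°) = 0.442 / 0.5 = 0.884.
θ − 30° = arccos(√0.884) = 19.9°, giving θ ≈ 30 + 19.9 = 49.9°.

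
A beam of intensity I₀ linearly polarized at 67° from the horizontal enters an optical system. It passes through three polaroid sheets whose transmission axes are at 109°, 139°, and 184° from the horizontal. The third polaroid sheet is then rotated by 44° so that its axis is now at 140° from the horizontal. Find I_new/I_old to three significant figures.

I_new/I_old ≈ 2.00

Before rotation:
By Malus's law, I₁ = I₀ cos²(109° − 67°) = I₀ cos²(42°) = 0.5523 I₀.
I₂ = I₁ cos²(139° − 109°) = 0.5523 I₀ · cos²(30°) = 0.4142 I₀.
I₃ = I₂ cos²(184° − 139°) = 0.4142 I₀ · cos²(45°) = 0.2071 I₀.
After rotation:
I₁ = I₀ cos²(109° − 67°) = I₀ cos²(42°) = 0.5523 I₀.
I₂ = I₁ cos²(139° − 109°) = 0.5523 I₀ · cos²(30°) = 0.4142 I₀.
I₃ = I₂ cos²(140° − 139°) = 0.4142 I₀ · cos²(1°) = 0.4141 I₀.
Ratio = 0.4141 / 0.2071 = 1.999.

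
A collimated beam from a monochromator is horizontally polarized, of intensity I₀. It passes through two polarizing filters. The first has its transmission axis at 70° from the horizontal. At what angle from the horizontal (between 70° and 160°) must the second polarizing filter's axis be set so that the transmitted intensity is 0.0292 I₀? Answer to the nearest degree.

θ ≈ 130°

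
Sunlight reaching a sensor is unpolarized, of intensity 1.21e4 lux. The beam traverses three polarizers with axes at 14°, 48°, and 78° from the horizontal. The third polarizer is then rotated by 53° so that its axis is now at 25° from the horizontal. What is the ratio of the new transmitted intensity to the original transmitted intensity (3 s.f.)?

I_new/I_old ≈ 1.13

Before rotation:
Unpolarized light through the first polarizer → I₁ = ½ I₀, now polarized at 14°.
I₂ = I₁ cos²(48° − 14°) = 0.5 I₀ · cos²(34°) = 0.3437 I₀.
I₃ = I₂ cos²(78° − 48°) = 0.3437 I₀ · cos²(30°) = 0.2577 I₀.
After rotation:
Unpolarized light through the first polarizer → I₁ = ½ I₀, now polarized at 14°.
I₂ = I₁ cos²(48° − 14°) = 0.5 I₀ · cos²(34°) = 0.3437 I₀.
I₃ = I₂ cos²(25° − 48°) = 0.3437 I₀ · cos²(23°) = 0.2912 I₀.
Ratio = 0.2912 / 0.2577 = 1.13.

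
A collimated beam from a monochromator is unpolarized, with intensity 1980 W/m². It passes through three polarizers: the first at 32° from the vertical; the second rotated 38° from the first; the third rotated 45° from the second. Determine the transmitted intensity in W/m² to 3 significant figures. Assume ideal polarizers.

I ≈ 307 W/m²

Unpolarized light through the first polarizer → I₁ = 1980 W/m²/2 = 990 W/m², polarized at 32°.
I₂ = I₁ · cos²(38°) = 990 · 0.621 = 614.8 W/m².
I₃ = I₂ · cos²(45°) = 614.8 · 0.5 = 307.4 W/m².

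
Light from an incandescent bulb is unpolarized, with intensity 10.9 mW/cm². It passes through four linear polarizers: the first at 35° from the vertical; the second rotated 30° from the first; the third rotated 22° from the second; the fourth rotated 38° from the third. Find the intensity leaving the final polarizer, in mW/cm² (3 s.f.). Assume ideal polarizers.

I ≈ 2.18 mW/cm²

Unpolarized light through the first polarizer → I₁ = 10.9 mW/cm²/2 = 5.45 mW/cm², polarized at 35°.
I₂ = I₁ · cos²(30°) = 5.45 · 0.75 = 4.088 mW/cm².
I₃ = I₂ · cos²(22°) = 4.088 · 0.8597 = 3.514 mW/cm².
I₄ = I₃ · cos²(38°) = 3.514 · 0.621 = 2.182 mW/cm².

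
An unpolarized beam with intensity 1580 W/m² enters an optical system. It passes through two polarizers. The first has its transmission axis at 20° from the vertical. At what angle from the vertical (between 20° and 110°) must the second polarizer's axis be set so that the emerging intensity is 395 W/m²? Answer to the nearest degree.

Unpolarized light through the first polarizer → I₁ = ½ I₀, now polarized at 20°.
Target fraction: 395 / 1580 W/m² = 0.25 of I₀.
Need I₂/I₀ = 0.25, so cos²(θ − 20°) = 0.25 / 0.5 = 0.5.
θ − 20° = arccos(√0.5) = 45.0°, giving θ ≈ 20 + 45.0 = 65.0°.

θ ≈ 65°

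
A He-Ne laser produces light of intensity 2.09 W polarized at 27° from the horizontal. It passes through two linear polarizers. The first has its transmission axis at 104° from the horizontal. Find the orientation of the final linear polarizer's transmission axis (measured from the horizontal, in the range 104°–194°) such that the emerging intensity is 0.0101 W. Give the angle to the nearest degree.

I₁ = I₀ cos²(104° − 27°) = I₀ cos²(77°) = 0.0506 I₀.
Target fraction: 0.0101 / 2.09 W = 0.004833 of I₀.
Need I₂/I₀ = 0.004833, so cos²(θ − 104°) = 0.004833 / 0.0506 = 0.0955.
θ − 104° = arccos(√0.0955) = 72.0°, giving θ ≈ 104 + 72.0 = 176.0°.

θ ≈ 176°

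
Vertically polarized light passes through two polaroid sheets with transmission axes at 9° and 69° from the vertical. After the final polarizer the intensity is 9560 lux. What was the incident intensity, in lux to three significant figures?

I₀ ≈ 3.92e4 lux

By Malus's law, I₁ = I₀ cos²(9° − 0°) = I₀ cos²(9°) = 0.9755 I₀.
I₂ = I₁ cos²(69° − 9°) = 0.9755 I₀ · cos²(60°) = 0.2439 I₀.
So 9560 lux = 0.2439 I₀, giving I₀ = 9560/0.2439 = 3.92e+04 lux.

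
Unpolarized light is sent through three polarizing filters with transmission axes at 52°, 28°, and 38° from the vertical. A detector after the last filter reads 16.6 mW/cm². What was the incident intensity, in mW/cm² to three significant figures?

Unpolarized light through the first polarizer → I₁ = ½ I₀, now polarized at 52°.
I₂ = I₁ cos²(28° − 52°) = 0.5 I₀ · cos²(24°) = 0.4173 I₀.
I₃ = I₂ cos²(38° − 28°) = 0.4173 I₀ · cos²(10°) = 0.4047 I₀.
So 16.6 mW/cm² = 0.4047 I₀, giving I₀ = 16.6/0.4047 = 41.02 mW/cm².

I₀ ≈ 41.0 mW/cm²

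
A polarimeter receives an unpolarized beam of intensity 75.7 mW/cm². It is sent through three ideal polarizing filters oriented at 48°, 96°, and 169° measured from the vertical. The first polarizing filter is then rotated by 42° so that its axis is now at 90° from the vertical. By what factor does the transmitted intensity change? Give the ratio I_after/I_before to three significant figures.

I_new/I_old ≈ 2.21

Before rotation:
Unpolarized light through the first polarizer → I₁ = ½ I₀, now polarized at 48°.
I₂ = I₁ cos²(96° − 48°) = 0.5 I₀ · cos²(48°) = 0.2239 I₀.
I₃ = I₂ cos²(169° − 96°) = 0.2239 I₀ · cos²(73°) = 0.01914 I₀.
After rotation:
Unpolarized light through the first polarizer → I₁ = ½ I₀, now polarized at 90°.
I₂ = I₁ cos²(96° − 90°) = 0.5 I₀ · cos²(6°) = 0.4945 I₀.
I₃ = I₂ cos²(169° − 96°) = 0.4945 I₀ · cos²(73°) = 0.04227 I₀.
Ratio = 0.04227 / 0.01914 = 2.209.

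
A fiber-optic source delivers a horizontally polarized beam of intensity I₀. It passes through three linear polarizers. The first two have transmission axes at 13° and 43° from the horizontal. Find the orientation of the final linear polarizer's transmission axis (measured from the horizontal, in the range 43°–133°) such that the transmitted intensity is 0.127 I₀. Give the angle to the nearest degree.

By Malus's law, I₁ = I₀ cos²(13° − 0°) = I₀ cos²(13°) = 0.9494 I₀.
I₂ = I₁ cos²(43° − 13°) = 0.9494 I₀ · cos²(30°) = 0.712 I₀.
Need I₃/I₀ = 0.127, so cos²(θ − 43°) = 0.127 / 0.712 = 0.1784.
θ − 43° = arccos(√0.1784) = 65.0°, giving θ ≈ 43 + 65.0 = 108.0°.

θ ≈ 108°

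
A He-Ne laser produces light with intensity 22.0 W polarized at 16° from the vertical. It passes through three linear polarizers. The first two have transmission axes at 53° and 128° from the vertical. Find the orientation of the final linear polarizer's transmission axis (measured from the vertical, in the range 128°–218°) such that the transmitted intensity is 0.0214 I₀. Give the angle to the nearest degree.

θ ≈ 173°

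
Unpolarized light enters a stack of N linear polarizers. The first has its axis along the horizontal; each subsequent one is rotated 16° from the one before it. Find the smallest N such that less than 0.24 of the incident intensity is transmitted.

N = 11

First polarizer halves the unpolarized light: factor 1/2.
Each further stage multiplies by cos²(16°) = 0.924.
After N polarizers: T = 0.5·0.924^(N−1). Require T < 0.24 ⇒ N−1 > ln(0.24/0.5)/ln(0.924) = 9.29, so N−1 ≥ 10 and N = 11.
Check: N=11 gives T = 0.2269 < 0.24; N=10 gives T = 0.2455.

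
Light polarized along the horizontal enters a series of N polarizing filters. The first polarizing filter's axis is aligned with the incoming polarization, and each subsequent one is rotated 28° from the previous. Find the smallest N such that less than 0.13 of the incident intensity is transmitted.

First polarizer is aligned with the polarization: full transmission.
Each further stage multiplies by cos²(28°) = 0.7796.
After N polarizers: T = 0.7796^(N−1). Require T < 0.13 ⇒ N−1 > ln(0.13)/ln(0.7796) = 8.19, so N−1 ≥ 9 and N = 10.
Check: N=10 gives T = 0.1064 < 0.13; N=9 gives T = 0.1364.

N = 10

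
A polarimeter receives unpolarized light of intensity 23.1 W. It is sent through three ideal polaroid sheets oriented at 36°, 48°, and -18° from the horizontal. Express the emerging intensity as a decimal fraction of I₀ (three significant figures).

Unpolarized light through the first polarizer → I₁ = 23.1 W/2 = 11.55 W, polarized at 36°.
I₂ = I₁ · cos²(12°) = 11.55 · 0.9568 = 11.05 W.
I₃ = I₂ · cos²(66°) = 11.05 · 0.1654 = 1.828 W.
Transmitted fraction = 0.07914.

I/I₀ ≈ 0.0791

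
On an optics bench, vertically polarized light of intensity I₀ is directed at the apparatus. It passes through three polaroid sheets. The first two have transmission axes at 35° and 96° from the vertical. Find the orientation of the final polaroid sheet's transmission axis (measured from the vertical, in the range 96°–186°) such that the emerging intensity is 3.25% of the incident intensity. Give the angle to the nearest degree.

I₁ = I₀ cos²(35° − 0°) = I₀ cos²(35°) = 0.671 I₀.
I₂ = I₁ cos²(96° − 35°) = 0.671 I₀ · cos²(61°) = 0.1577 I₀.
Need I₃/I₀ = 0.0325, so cos²(θ − 96°) = 0.0325 / 0.1577 = 0.2061.
θ − 96° = arccos(√0.2061) = 63.0°, giving θ ≈ 96 + 63.0 = 159.0°.

θ ≈ 159°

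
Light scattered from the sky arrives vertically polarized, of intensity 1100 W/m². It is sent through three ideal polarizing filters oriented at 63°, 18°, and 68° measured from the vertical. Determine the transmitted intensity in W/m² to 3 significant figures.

I₁ = 1100 W/m² · cos²(63°) = 226.7 W/m².
I₂ = I₁ · cos²(45°) = 226.7 · 0.5 = 113.4 W/m².
I₃ = I₂ · cos²(50°) = 113.4 · 0.4132 = 46.84 W/m².

I ≈ 46.8 W/m²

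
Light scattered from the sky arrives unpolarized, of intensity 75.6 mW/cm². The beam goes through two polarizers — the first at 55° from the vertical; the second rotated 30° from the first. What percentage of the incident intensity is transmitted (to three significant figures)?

Unpolarized light through the first polarizer → I₁ = 75.6 mW/cm²/2 = 37.8 mW/cm², polarized at 55°.
I₂ = I₁ · cos²(30°) = 37.8 · 0.75 = 28.35 mW/cm².
That is 37.5% of the incident intensity.

≈ 37.5%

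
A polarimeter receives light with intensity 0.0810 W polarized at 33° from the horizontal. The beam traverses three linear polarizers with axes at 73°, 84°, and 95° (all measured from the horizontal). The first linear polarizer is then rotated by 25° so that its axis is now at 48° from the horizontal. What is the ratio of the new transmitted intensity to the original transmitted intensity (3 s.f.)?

Before rotation:
I₁ = I₀ cos²(73° − 33°) = I₀ cos²(40°) = 0.5868 I₀.
I₂ = I₁ cos²(84° − 73°) = 0.5868 I₀ · cos²(11°) = 0.5655 I₀.
I₃ = I₂ cos²(95° − 84°) = 0.5655 I₀ · cos²(11°) = 0.5449 I₀.
After rotation:
I₁ = I₀ cos²(48° − 33°) = I₀ cos²(15°) = 0.933 I₀.
I₂ = I₁ cos²(84° − 48°) = 0.933 I₀ · cos²(36°) = 0.6107 I₀.
I₃ = I₂ cos²(95° − 84°) = 0.6107 I₀ · cos²(11°) = 0.5884 I₀.
Ratio = 0.5884 / 0.5449 = 1.08.

I_new/I_old ≈ 1.08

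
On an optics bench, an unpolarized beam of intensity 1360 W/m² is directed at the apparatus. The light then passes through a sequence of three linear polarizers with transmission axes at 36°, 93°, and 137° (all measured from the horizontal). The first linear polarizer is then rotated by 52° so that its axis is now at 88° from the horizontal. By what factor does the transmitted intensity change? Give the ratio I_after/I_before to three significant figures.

I_new/I_old ≈ 3.35

Before rotation:
Unpolarized light through the first polarizer → I₁ = ½ I₀, now polarized at 36°.
I₂ = I₁ cos²(93° − 36°) = 0.5 I₀ · cos²(57°) = 0.1483 I₀.
I₃ = I₂ cos²(137° − 93°) = 0.1483 I₀ · cos²(44°) = 0.07675 I₀.
After rotation:
Unpolarized light through the first polarizer → I₁ = ½ I₀, now polarized at 88°.
I₂ = I₁ cos²(93° − 88°) = 0.5 I₀ · cos²(5°) = 0.4962 I₀.
I₃ = I₂ cos²(137° − 93°) = 0.4962 I₀ · cos²(44°) = 0.2568 I₀.
Ratio = 0.2568 / 0.07675 = 3.346.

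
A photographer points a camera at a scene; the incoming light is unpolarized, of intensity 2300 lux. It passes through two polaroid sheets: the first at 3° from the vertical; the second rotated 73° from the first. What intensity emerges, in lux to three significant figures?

I ≈ 98.3 lux

Unpolarized light through the first polarizer → I₁ = 2300 lux/2 = 1150 lux, polarized at 3°.
I₂ = I₁ · cos²(73°) = 1150 · 0.08548 = 98.3 lux.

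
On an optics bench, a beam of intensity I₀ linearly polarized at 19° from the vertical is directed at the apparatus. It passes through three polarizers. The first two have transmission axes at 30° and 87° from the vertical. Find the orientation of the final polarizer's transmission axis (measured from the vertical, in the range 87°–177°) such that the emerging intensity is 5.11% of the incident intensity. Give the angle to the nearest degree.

θ ≈ 152°

I₁ = I₀ cos²(30° − 19°) = I₀ cos²(11°) = 0.9636 I₀.
I₂ = I₁ cos²(87° − 30°) = 0.9636 I₀ · cos²(57°) = 0.2858 I₀.
Need I₃/I₀ = 0.0511, so cos²(θ − 87°) = 0.0511 / 0.2858 = 0.1788.
θ − 87° = arccos(√0.1788) = 65.0°, giving θ ≈ 87 + 65.0 = 152.0°.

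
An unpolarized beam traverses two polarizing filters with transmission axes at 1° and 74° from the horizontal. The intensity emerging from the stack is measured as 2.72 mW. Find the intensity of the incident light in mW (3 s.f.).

Unpolarized light through the first polarizer → I₁ = ½ I₀, now polarized at 1°.
I₂ = I₁ cos²(74° − 1°) = 0.5 I₀ · cos²(73°) = 0.04274 I₀.
So 2.72 mW = 0.04274 I₀, giving I₀ = 2.72/0.04274 = 63.64 mW.

I₀ ≈ 63.6 mW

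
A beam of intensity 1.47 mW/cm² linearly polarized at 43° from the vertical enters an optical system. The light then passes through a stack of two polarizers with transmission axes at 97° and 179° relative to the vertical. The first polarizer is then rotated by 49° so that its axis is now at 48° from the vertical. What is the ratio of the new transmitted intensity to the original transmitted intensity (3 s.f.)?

Before rotation:
By Malus's law, I₁ = I₀ cos²(97° − 43°) = I₀ cos²(54°) = 0.3455 I₀.
I₂ = I₁ cos²(179° − 97°) = 0.3455 I₀ · cos²(82°) = 0.006692 I₀.
After rotation:
I₁ = I₀ cos²(48° − 43°) = I₀ cos²(5°) = 0.9924 I₀.
Angle between axes 1 and 2: 49°. I₂ = 0.9924 I₀ · cos²(49°) = 0.4271 I₀.
Ratio = 0.4271 / 0.006692 = 63.83.

I_new/I_old ≈ 63.8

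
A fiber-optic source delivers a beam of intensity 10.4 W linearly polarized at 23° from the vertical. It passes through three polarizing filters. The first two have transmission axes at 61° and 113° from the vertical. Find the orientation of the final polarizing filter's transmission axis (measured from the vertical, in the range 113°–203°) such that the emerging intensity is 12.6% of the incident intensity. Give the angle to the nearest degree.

θ ≈ 156°

I₁ = I₀ cos²(61° − 23°) = I₀ cos²(38°) = 0.621 I₀.
I₂ = I₁ cos²(113° − 61°) = 0.621 I₀ · cos²(52°) = 0.2354 I₀.
Need I₃/I₀ = 0.126, so cos²(θ − 113°) = 0.126 / 0.2354 = 0.5353.
θ − 113° = arccos(√0.5353) = 43.0°, giving θ ≈ 113 + 43.0 = 156.0°.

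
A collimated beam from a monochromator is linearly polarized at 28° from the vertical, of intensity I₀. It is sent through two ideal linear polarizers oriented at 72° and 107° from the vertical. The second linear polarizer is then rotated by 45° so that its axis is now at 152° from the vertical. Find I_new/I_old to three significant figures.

Before rotation:
I₁ = I₀ cos²(72° − 28°) = I₀ cos²(44°) = 0.5174 I₀.
I₂ = I₁ cos²(107° − 72°) = 0.5174 I₀ · cos²(35°) = 0.3472 I₀.
After rotation:
I₁ = I₀ cos²(72° − 28°) = I₀ cos²(44°) = 0.5174 I₀.
I₂ = I₁ cos²(152° − 72°) = 0.5174 I₀ · cos²(80°) = 0.0156 I₀.
Ratio = 0.0156 / 0.3472 = 0.04494.

I_new/I_old ≈ 0.0449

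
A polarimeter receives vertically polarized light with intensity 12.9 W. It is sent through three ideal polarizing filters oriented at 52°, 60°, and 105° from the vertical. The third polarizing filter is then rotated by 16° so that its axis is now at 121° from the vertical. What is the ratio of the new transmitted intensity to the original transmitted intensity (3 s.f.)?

I_new/I_old ≈ 0.470

Before rotation:
By Malus's law, I₁ = I₀ cos²(52° − 0°) = I₀ cos²(52°) = 0.379 I₀.
I₂ = I₁ cos²(60° − 52°) = 0.379 I₀ · cos²(8°) = 0.3717 I₀.
I₃ = I₂ cos²(105° − 60°) = 0.3717 I₀ · cos²(45°) = 0.1858 I₀.
After rotation:
I₁ = I₀ cos²(52° − 0°) = I₀ cos²(52°) = 0.379 I₀.
I₂ = I₁ cos²(60° − 52°) = 0.379 I₀ · cos²(8°) = 0.3717 I₀.
I₃ = I₂ cos²(121° − 60°) = 0.3717 I₀ · cos²(61°) = 0.08736 I₀.
Ratio = 0.08736 / 0.1858 = 0.4701.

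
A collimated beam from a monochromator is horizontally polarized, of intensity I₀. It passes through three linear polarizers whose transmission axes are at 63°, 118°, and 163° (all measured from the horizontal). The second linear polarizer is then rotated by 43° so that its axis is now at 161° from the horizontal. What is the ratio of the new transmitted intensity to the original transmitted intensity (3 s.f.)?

I_new/I_old ≈ 0.118

Before rotation:
I₁ = I₀ cos²(63° − 0°) = I₀ cos²(63°) = 0.2061 I₀.
I₂ = I₁ cos²(118° − 63°) = 0.2061 I₀ · cos²(55°) = 0.06781 I₀.
I₃ = I₂ cos²(163° − 118°) = 0.06781 I₀ · cos²(45°) = 0.0339 I₀.
After rotation:
I₁ = I₀ cos²(63° − 0°) = I₀ cos²(63°) = 0.2061 I₀.
Angle between axes 1 and 2: 82°. I₂ = 0.2061 I₀ · cos²(82°) = 0.003992 I₀.
I₃ = I₂ cos²(163° − 161°) = 0.003992 I₀ · cos²(2°) = 0.003987 I₀.
Ratio = 0.003987 / 0.0339 = 0.1176.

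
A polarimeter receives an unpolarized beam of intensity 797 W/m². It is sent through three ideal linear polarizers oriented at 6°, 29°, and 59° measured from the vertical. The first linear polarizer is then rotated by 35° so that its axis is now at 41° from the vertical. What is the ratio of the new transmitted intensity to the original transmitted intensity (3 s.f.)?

I_new/I_old ≈ 1.13

Before rotation:
Unpolarized light through the first polarizer → I₁ = ½ I₀, now polarized at 6°.
I₂ = I₁ cos²(29° − 6°) = 0.5 I₀ · cos²(23°) = 0.4237 I₀.
I₃ = I₂ cos²(59° − 29°) = 0.4237 I₀ · cos²(30°) = 0.3177 I₀.
After rotation:
Unpolarized light through the first polarizer → I₁ = ½ I₀, now polarized at 41°.
I₂ = I₁ cos²(29° − 41°) = 0.5 I₀ · cos²(12°) = 0.4784 I₀.
I₃ = I₂ cos²(59° − 29°) = 0.4784 I₀ · cos²(30°) = 0.3588 I₀.
Ratio = 0.3588 / 0.3177 = 1.129.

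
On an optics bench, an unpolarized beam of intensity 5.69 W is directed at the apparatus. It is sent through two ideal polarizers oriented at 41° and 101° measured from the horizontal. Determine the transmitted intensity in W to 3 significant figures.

I ≈ 0.711 W

Unpolarized light through the first polarizer → I₁ = 5.69 W/2 = 2.845 W, polarized at 41°.
I₂ = I₁ · cos²(60°) = 2.845 · 0.25 = 0.7113 W.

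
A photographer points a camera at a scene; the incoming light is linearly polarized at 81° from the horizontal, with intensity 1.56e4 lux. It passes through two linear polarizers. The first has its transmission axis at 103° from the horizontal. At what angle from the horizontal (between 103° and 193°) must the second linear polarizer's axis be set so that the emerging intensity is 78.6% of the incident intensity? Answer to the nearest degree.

θ ≈ 120°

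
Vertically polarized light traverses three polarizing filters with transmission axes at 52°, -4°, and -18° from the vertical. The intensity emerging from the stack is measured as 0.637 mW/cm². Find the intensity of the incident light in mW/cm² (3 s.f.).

I₁ = I₀ cos²(52° − 0°) = I₀ cos²(52°) = 0.379 I₀.
I₂ = I₁ cos²(-4° − 52°) = 0.379 I₀ · cos²(56°) = 0.1185 I₀.
I₃ = I₂ cos²(-18° + 4°) = 0.1185 I₀ · cos²(14°) = 0.1116 I₀.
So 0.637 mW/cm² = 0.1116 I₀, giving I₀ = 0.637/0.1116 = 5.709 mW/cm².

I₀ ≈ 5.71 mW/cm²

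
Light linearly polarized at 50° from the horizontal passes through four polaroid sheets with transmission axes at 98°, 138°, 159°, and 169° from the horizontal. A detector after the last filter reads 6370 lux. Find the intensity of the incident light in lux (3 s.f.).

I₀ ≈ 2.87e4 lux

I₁ = I₀ cos²(98° − 50°) = I₀ cos²(48°) = 0.4477 I₀.
I₂ = I₁ cos²(138° − 98°) = 0.4477 I₀ · cos²(40°) = 0.2627 I₀.
I₃ = I₂ cos²(159° − 138°) = 0.2627 I₀ · cos²(21°) = 0.229 I₀.
I₄ = I₃ cos²(169° − 159°) = 0.229 I₀ · cos²(10°) = 0.2221 I₀.
So 6370 lux = 0.2221 I₀, giving I₀ = 6370/0.2221 = 2.868e+04 lux.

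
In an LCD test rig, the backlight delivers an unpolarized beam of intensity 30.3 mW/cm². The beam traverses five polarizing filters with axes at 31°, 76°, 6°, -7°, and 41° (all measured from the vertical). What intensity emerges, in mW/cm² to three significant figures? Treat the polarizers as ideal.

I ≈ 0.377 mW/cm²

Unpolarized light through the first polarizer → I₁ = 30.3 mW/cm²/2 = 15.15 mW/cm², polarized at 31°.
I₂ = I₁ · cos²(45°) = 15.15 · 0.5 = 7.575 mW/cm².
I₃ = I₂ · cos²(70°) = 7.575 · 0.117 = 0.8861 mW/cm².
I₄ = I₃ · cos²(13°) = 0.8861 · 0.9494 = 0.8413 mW/cm².
I₅ = I₄ · cos²(48°) = 0.8413 · 0.4477 = 0.3767 mW/cm².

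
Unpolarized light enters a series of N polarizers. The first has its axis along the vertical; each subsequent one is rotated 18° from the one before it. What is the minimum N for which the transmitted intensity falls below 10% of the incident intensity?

N = 18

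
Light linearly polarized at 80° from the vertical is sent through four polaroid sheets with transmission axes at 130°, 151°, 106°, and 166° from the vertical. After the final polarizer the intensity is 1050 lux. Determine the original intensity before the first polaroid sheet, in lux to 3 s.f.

I₁ = I₀ cos²(130° − 80°) = I₀ cos²(50°) = 0.4132 I₀.
I₂ = I₁ cos²(151° − 130°) = 0.4132 I₀ · cos²(21°) = 0.3601 I₀.
I₃ = I₂ cos²(106° − 151°) = 0.3601 I₀ · cos²(45°) = 0.1801 I₀.
I₄ = I₃ cos²(166° − 106°) = 0.1801 I₀ · cos²(60°) = 0.04501 I₀.
So 1050 lux = 0.04501 I₀, giving I₀ = 1050/0.04501 = 2.333e+04 lux.

I₀ ≈ 2.33e4 lux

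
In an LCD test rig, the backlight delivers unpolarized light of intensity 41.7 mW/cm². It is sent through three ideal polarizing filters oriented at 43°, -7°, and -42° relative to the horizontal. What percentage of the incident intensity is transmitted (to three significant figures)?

Unpolarized light through the first polarizer → I₁ = 41.7 mW/cm²/2 = 20.85 mW/cm², polarized at 43°.
I₂ = I₁ · cos²(50°) = 20.85 · 0.4132 = 8.615 mW/cm².
I₃ = I₂ · cos²(35°) = 8.615 · 0.671 = 5.781 mW/cm².
That is 13.86% of the incident intensity.

≈ 13.9%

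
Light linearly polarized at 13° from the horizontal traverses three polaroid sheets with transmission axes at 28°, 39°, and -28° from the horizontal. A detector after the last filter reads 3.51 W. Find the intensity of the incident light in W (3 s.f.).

I₁ = I₀ cos²(28° − 13°) = I₀ cos²(15°) = 0.933 I₀.
I₂ = I₁ cos²(39° − 28°) = 0.933 I₀ · cos²(11°) = 0.899 I₀.
I₃ = I₂ cos²(-28° − 39°) = 0.899 I₀ · cos²(67°) = 0.1373 I₀.
So 3.51 W = 0.1373 I₀, giving I₀ = 3.51/0.1373 = 25.57 W.

I₀ ≈ 25.6 W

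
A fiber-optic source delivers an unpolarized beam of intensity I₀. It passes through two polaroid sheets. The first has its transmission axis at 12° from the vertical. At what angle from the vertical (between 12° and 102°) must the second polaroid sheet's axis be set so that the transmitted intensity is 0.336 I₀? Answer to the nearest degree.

θ ≈ 47°

Unpolarized light through the first polarizer → I₁ = ½ I₀, now polarized at 12°.
Need I₂/I₀ = 0.336, so cos²(θ − 12°) = 0.336 / 0.5 = 0.672.
θ − 12° = arccos(√0.672) = 34.9°, giving θ ≈ 12 + 34.9 = 46.9°.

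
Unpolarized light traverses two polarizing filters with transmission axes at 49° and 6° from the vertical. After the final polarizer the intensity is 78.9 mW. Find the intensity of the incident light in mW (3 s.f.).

I₀ ≈ 295 mW

Unpolarized light through the first polarizer → I₁ = ½ I₀, now polarized at 49°.
I₂ = I₁ cos²(6° − 49°) = 0.5 I₀ · cos²(43°) = 0.2674 I₀.
So 78.9 mW = 0.2674 I₀, giving I₀ = 78.9/0.2674 = 295 mW.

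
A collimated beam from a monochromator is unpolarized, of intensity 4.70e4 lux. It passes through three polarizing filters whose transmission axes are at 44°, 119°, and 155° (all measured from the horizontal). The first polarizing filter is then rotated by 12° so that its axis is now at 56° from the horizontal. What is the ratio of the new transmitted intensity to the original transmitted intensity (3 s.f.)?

Before rotation:
Unpolarized light through the first polarizer → I₁ = ½ I₀, now polarized at 44°.
I₂ = I₁ cos²(119° − 44°) = 0.5 I₀ · cos²(75°) = 0.03349 I₀.
I₃ = I₂ cos²(155° − 119°) = 0.03349 I₀ · cos²(36°) = 0.02192 I₀.
After rotation:
Unpolarized light through the first polarizer → I₁ = ½ I₀, now polarized at 56°.
I₂ = I₁ cos²(119° − 56°) = 0.5 I₀ · cos²(63°) = 0.1031 I₀.
I₃ = I₂ cos²(155° − 119°) = 0.1031 I₀ · cos²(36°) = 0.06745 I₀.
Ratio = 0.06745 / 0.02192 = 3.077.

I_new/I_old ≈ 3.08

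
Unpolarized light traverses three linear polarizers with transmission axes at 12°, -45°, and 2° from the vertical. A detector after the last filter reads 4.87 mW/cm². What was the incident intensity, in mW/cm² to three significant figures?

I₀ ≈ 70.6 mW/cm²

Unpolarized light through the first polarizer → I₁ = ½ I₀, now polarized at 12°.
I₂ = I₁ cos²(-45° − 12°) = 0.5 I₀ · cos²(57°) = 0.1483 I₀.
I₃ = I₂ cos²(2° + 45°) = 0.1483 I₀ · cos²(47°) = 0.06898 I₀.
So 4.87 mW/cm² = 0.06898 I₀, giving I₀ = 4.87/0.06898 = 70.6 mW/cm².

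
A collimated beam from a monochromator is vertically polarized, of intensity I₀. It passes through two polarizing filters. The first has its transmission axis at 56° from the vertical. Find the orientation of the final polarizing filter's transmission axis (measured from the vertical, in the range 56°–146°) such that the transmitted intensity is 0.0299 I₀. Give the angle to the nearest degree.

θ ≈ 128°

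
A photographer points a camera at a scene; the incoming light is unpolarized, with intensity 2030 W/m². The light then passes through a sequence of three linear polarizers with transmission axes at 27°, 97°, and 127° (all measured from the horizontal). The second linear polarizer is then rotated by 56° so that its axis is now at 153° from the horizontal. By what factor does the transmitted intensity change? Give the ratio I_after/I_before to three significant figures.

I_new/I_old ≈ 3.18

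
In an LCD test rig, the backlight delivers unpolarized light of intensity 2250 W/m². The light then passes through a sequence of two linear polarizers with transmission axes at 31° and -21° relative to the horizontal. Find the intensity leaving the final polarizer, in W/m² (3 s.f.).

I ≈ 426 W/m²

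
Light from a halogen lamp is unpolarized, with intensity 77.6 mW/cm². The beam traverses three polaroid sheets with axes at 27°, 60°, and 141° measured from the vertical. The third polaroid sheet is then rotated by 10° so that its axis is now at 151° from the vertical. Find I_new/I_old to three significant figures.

I_new/I_old ≈ 0.0124

Before rotation:
Unpolarized light through the first polarizer → I₁ = ½ I₀, now polarized at 27°.
I₂ = I₁ cos²(60° − 27°) = 0.5 I₀ · cos²(33°) = 0.3517 I₀.
I₃ = I₂ cos²(141° − 60°) = 0.3517 I₀ · cos²(81°) = 0.008606 I₀.
After rotation:
Unpolarized light through the first polarizer → I₁ = ½ I₀, now polarized at 27°.
I₂ = I₁ cos²(60° − 27°) = 0.5 I₀ · cos²(33°) = 0.3517 I₀.
Angle between axes 2 and 3: 89°. I₃ = 0.3517 I₀ · cos²(89°) = 0.0001071 I₀.
Ratio = 0.0001071 / 0.008606 = 0.01245.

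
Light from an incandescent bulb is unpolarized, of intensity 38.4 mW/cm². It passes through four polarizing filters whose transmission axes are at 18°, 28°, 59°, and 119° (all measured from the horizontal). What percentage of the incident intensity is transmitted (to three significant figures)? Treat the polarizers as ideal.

Unpolarized light through the first polarizer → I₁ = 38.4 mW/cm²/2 = 19.2 mW/cm², polarized at 18°.
I₂ = I₁ · cos²(10°) = 19.2 · 0.9698 = 18.62 mW/cm².
I₃ = I₂ · cos²(31°) = 18.62 · 0.7347 = 13.68 mW/cm².
I₄ = I₃ · cos²(60°) = 13.68 · 0.25 = 3.42 mW/cm².
That is 8.907% of the incident intensity.

≈ 8.91%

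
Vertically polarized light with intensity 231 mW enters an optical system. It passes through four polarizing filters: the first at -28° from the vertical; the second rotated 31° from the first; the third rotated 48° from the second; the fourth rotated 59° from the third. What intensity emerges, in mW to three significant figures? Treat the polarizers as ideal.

I₁ = 231 mW · cos²(28°) = 180.1 mW.
I₂ = I₁ · cos²(31°) = 180.1 · 0.7347 = 132.3 mW.
I₃ = I₂ · cos²(48°) = 132.3 · 0.4477 = 59.24 mW.
I₄ = I₃ · cos²(59°) = 59.24 · 0.2653 = 15.71 mW.

I ≈ 15.7 mW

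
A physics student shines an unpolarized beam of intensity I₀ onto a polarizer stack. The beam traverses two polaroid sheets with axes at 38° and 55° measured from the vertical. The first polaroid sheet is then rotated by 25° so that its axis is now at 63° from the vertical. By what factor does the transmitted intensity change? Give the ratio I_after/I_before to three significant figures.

Before rotation:
Unpolarized light through the first polarizer → I₁ = ½ I₀, now polarized at 38°.
I₂ = I₁ cos²(55° − 38°) = 0.5 I₀ · cos²(17°) = 0.4573 I₀.
After rotation:
Unpolarized light through the first polarizer → I₁ = ½ I₀, now polarized at 63°.
I₂ = I₁ cos²(55° − 63°) = 0.5 I₀ · cos²(8°) = 0.4903 I₀.
Ratio = 0.4903 / 0.4573 = 1.072.

I_new/I_old ≈ 1.07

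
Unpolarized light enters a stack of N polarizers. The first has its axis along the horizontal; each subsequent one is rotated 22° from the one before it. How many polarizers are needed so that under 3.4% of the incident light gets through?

N = 19

First polarizer halves the unpolarized light: factor 1/2.
Each further stage multiplies by cos²(22°) = 0.8597.
After N polarizers: T = 0.5·0.8597^(N−1). Require T < 0.034 ⇒ N−1 > ln(0.034/0.5)/ln(0.8597) = 17.78, so N−1 ≥ 18 and N = 19.
Check: N=19 gives T = 0.03288 < 0.034; N=18 gives T = 0.03825.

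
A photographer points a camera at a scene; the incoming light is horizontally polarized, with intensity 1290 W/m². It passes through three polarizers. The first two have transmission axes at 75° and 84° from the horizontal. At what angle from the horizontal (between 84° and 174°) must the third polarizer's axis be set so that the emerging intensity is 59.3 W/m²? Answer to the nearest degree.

I₁ = I₀ cos²(75° − 0°) = I₀ cos²(75°) = 0.06699 I₀.
I₂ = I₁ cos²(84° − 75°) = 0.06699 I₀ · cos²(9°) = 0.06535 I₀.
Target fraction: 59.3 / 1290 W/m² = 0.04597 of I₀.
Need I₃/I₀ = 0.04597, so cos²(θ − 84°) = 0.04597 / 0.06535 = 0.7034.
θ − 84° = arccos(√0.7034) = 33.0°, giving θ ≈ 84 + 33.0 = 117.0°.

θ ≈ 117°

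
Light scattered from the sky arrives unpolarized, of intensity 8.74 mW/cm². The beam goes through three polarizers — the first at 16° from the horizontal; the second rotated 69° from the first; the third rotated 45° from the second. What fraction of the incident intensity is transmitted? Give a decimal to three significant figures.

Unpolarized light through the first polarizer → I₁ = 8.74 mW/cm²/2 = 4.37 mW/cm², polarized at 16°.
I₂ = I₁ · cos²(69°) = 4.37 · 0.1284 = 0.5612 mW/cm².
I₃ = I₂ · cos²(45°) = 0.5612 · 0.5 = 0.2806 mW/cm².
Transmitted fraction = 0.03211.

I/I₀ ≈ 0.0321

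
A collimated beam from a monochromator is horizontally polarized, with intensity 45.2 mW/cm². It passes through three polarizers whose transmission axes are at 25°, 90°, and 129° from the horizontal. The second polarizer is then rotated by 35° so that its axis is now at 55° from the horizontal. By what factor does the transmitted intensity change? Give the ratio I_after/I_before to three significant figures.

I_new/I_old ≈ 0.528

Before rotation:
I₁ = I₀ cos²(25° − 0°) = I₀ cos²(25°) = 0.8214 I₀.
I₂ = I₁ cos²(90° − 25°) = 0.8214 I₀ · cos²(65°) = 0.1467 I₀.
I₃ = I₂ cos²(129° − 90°) = 0.1467 I₀ · cos²(39°) = 0.0886 I₀.
After rotation:
I₁ = I₀ cos²(25° − 0°) = I₀ cos²(25°) = 0.8214 I₀.
I₂ = I₁ cos²(55° − 25°) = 0.8214 I₀ · cos²(30°) = 0.616 I₀.
I₃ = I₂ cos²(129° − 55°) = 0.616 I₀ · cos²(74°) = 0.0468 I₀.
Ratio = 0.0468 / 0.0886 = 0.5282.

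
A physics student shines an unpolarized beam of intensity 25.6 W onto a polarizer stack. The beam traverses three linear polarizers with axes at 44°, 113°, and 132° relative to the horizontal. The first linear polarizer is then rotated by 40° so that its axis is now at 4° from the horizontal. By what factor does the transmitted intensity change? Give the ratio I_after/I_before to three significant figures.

Before rotation:
Unpolarized light through the first polarizer → I₁ = ½ I₀, now polarized at 44°.
I₂ = I₁ cos²(113° − 44°) = 0.5 I₀ · cos²(69°) = 0.06421 I₀.
I₃ = I₂ cos²(132° − 113°) = 0.06421 I₀ · cos²(19°) = 0.05741 I₀.
After rotation:
Unpolarized light through the first polarizer → I₁ = ½ I₀, now polarized at 4°.
Angle between axes 1 and 2: 71°. I₂ = 0.5 I₀ · cos²(71°) = 0.053 I₀.
I₃ = I₂ cos²(132° − 113°) = 0.053 I₀ · cos²(19°) = 0.04738 I₀.
Ratio = 0.04738 / 0.05741 = 0.8253.

I_new/I_old ≈ 0.825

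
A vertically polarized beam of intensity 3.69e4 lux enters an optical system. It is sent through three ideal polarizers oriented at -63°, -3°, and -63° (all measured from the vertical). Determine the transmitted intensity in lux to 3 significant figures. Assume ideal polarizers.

I₁ = 3.69e4 lux · cos²(63°) = 7605 lux.
I₂ = I₁ · cos²(60°) = 7605 · 0.25 = 1901 lux.
I₃ = I₂ · cos²(60°) = 1901 · 0.25 = 475.3 lux.

I ≈ 475 lux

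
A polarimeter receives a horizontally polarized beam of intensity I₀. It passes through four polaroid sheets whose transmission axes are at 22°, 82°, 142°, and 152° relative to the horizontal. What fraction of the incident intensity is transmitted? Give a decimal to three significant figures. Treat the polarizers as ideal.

≈ 0.0521 I₀

I₁ = I₀ cos²(22° − 0°) = I₀ cos²(22°) = 0.8597 I₀.
I₂ = I₁ cos²(82° − 22°) = 0.8597 I₀ · cos²(60°) = 0.2149 I₀.
I₃ = I₂ cos²(142° − 82°) = 0.2149 I₀ · cos²(60°) = 0.05373 I₀.
I₄ = I₃ cos²(152° − 142°) = 0.05373 I₀ · cos²(10°) = 0.05211 I₀.
Transmitted fraction = 0.05211.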